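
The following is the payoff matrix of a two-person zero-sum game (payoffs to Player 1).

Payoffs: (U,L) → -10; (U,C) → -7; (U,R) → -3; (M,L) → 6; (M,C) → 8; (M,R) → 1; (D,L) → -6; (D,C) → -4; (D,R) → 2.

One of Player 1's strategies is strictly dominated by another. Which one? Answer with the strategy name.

M gives a strictly higher payoff than U against every column: 6 > -10, 8 > -7, 1 > -3.
So U is strictly dominated and Player 1 never plays it.

U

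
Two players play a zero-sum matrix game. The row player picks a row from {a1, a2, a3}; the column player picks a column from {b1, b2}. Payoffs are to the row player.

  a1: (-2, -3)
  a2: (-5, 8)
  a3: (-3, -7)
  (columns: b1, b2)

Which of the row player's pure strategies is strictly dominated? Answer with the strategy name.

a1 gives a strictly higher payoff than a3 against every column: -2 > -3, -3 > -7.
So a3 is strictly dominated and the row player never plays it.

a3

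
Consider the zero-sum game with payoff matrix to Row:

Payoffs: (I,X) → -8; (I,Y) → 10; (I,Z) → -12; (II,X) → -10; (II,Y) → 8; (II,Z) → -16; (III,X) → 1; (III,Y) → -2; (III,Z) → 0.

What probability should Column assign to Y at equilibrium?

Row minima: I → -12, II → -16, III → -2; maximin = -2.
Column maxima: X → 1, Y → 10, Z → 0; minimax = 0.
-2 ≠ 0, so there is no saddle point; optimal play is mixed.
II is strictly dominated by I, so Row never plays it.
X is strictly dominated by Z (it gives Row strictly more in every row), so Column never plays it.
On the remaining 2×2 (I, III vs Y, Z):
Let Row play I with probability p. Expected payoff against Y: 10p + (-2)(1−p) = 12p − 2; against Z: (-12)p + 0(1−p) = −12p.
Setting these equal: 12p − 2 = −12p ⇒ 24p = 2 ⇒ p = 1/12, and the value is (12)·(1/12) − 2 = -1.
For Column: with q = P(Y), equating I's and III's payoffs gives 22q − 12 = −2q ⇒ q = 1/2.

1/2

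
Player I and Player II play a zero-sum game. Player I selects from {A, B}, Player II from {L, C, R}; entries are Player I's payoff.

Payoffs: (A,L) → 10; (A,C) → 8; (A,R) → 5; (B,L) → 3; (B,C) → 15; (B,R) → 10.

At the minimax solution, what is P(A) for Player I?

7/12

Row minima: A → 5, B → 3; maximin = 5.
Column maxima: L → 10, C → 15, R → 10; minimax = 10.
5 ≠ 10, so there is no saddle point; optimal play is mixed.
C is strictly dominated by R (it gives Player I strictly more in every row), so Player II never plays it.
On the remaining 2×2 (A, B vs L, R):
Let Player I play A with probability p. Expected payoff against L: 10p + 3(1−p) = 7p + 3; against R: 5p + 10(1−p) = −5p + 10.
Setting these equal: 7p + 3 = −5p + 10 ⇒ 12p = 7 ⇒ p = 7/12, and the value is (7)·(7/12) + 3 = 85/12.
For Player II: with q = P(L), equating A's and B's payoffs gives 5q + 5 = −7q + 10 ⇒ q = 5/12.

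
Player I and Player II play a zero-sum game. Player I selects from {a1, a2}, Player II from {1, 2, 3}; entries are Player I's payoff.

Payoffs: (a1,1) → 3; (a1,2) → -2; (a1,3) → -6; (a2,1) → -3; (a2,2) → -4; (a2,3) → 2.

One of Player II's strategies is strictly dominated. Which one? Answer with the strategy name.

2 holds Player I's payoff strictly below 1 in every row: -2 < 3, -4 < -3.
So 1 is strictly dominated for Player II.

1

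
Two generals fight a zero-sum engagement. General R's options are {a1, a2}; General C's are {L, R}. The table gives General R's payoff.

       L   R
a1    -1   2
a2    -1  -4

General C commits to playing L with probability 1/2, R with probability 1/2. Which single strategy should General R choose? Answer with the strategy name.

a1

Expected payoff of a1: (1/2)·(-1) + (1/2)·2 = 1/2.
Expected payoff of a2: (1/2)·(-1) + (1/2)·(-4) = -5/2.
The largest is 1/2, so General R's best response is a1.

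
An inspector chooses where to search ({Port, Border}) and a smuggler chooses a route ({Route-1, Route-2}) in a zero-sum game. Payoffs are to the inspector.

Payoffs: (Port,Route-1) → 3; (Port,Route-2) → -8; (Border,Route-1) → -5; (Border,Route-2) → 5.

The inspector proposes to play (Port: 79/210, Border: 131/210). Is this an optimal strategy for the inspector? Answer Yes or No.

Against Route-1 this mix gives (79/210)·3 + (131/210)·(-5) = -209/105.
Against Route-2 this mix gives (79/210)·(-8) + (131/210)·5 = 23/210.
The smuggler will play Route-1, holding the inspector to -209/105. Shifting weight toward the row that does better against Route-1 would raise this floor (the equalizing mix achieves -25/21 against both Route-1 and Route-2), so the proposed strategy is not optimal.

No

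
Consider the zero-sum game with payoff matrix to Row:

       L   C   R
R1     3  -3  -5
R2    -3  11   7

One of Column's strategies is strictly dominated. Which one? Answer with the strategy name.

R holds Row's payoff strictly below C in every row: -5 < -3, 7 < 11.
So C is strictly dominated for Column.

C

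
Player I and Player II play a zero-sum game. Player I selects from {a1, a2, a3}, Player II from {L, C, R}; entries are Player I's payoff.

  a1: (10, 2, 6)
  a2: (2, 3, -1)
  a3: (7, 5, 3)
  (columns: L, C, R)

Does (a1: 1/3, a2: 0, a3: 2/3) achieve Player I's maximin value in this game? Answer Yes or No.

Against L this mix gives (1/3)·10 + (2/3)·7 = 8.
Against C this mix gives (1/3)·2 + (2/3)·5 = 4.
Against R this mix gives (1/3)·6 + (2/3)·3 = 4.
All of Player II's active replies (C, R) yield 4, and no column does worse for Player I. The mix makes Player II indifferent and guarantees 4, so it is optimal.

Yes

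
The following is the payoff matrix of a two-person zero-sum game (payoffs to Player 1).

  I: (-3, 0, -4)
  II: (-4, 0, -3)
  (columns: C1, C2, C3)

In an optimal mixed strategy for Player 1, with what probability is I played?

1/2

Row minima: I → -4, II → -4; maximin = -4.
Column maxima: C1 → -3, C2 → 0, C3 → -3; minimax = -3.
-4 ≠ -3, so there is no saddle point; optimal play is mixed.
C2 is strictly dominated by C1 (it gives Player 1 strictly more in every row), so Player 2 never plays it.
On the remaining 2×2 (I, II vs C1, C3):
Let Player 1 play I with probability p. Expected payoff against C1: (-3)p + (-4)(1−p) = p − 4; against C3: (-4)p + (-3)(1−p) = −p − 3.
Setting these equal: p − 4 = −p − 3 ⇒ 2p = 1 ⇒ p = 1/2, and the value is (1)·(1/2) − 4 = -7/2.
For Player 2: with q = P(C1), equating I's and II's payoffs gives q − 4 = −q − 3 ⇒ q = 1/2.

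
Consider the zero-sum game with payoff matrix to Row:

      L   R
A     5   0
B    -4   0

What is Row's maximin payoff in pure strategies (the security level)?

Row minima: A → 0, B → -4.
The best of these is 0.

0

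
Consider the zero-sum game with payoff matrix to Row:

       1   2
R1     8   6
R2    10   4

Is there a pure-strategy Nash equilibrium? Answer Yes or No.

Row minima: R1 → 6, R2 → 4; maximin = 6.
Column maxima: 1 → 10, 2 → 6; minimax = 6.
maximin = minimax = 6, so a saddle point exists.

Yes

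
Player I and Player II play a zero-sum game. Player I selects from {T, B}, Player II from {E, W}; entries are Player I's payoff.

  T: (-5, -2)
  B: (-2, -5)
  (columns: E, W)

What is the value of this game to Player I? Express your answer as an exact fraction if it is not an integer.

Row minima: T → -5, B → -5; maximin = -5.
Column maxima: E → -2, W → -2; minimax = -2.
-5 ≠ -2, so there is no saddle point; optimal play is mixed.
Let Player I play T with probability p. Expected payoff against E: (-5)p + (-2)(1−p) = −3p − 2; against W: (-2)p + (-5)(1−p) = 3p − 5.
Setting these equal: −3p − 2 = 3p − 5 ⇒ −6p = -3 ⇒ p = 1/2, and the value is (-3)·(1/2) − 2 = -7/2.
For Player II: with q = P(E), equating T's and B's payoffs gives −3q − 2 = 3q − 5 ⇒ q = 1/2.

-7/2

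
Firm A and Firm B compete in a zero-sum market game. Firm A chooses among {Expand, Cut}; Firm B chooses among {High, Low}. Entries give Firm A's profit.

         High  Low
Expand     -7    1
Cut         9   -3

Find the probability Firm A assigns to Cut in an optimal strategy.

Row minima: Expand → -7, Cut → -3; maximin = -3.
Column maxima: High → 9, Low → 1; minimax = 1.
-3 ≠ 1, so there is no saddle point; optimal play is mixed.
Let Firm A play Expand with probability p. Expected payoff against High: (-7)p + 9(1−p) = −16p + 9; against Low: 1p + (-3)(1−p) = 4p − 3.
Setting these equal: −16p + 9 = 4p − 3 ⇒ −20p = -12 ⇒ p = 3/5, and the value is (-16)·(3/5) + 9 = -3/5.
For Firm B: with q = P(High), equating Expand's and Cut's payoffs gives −8q + 1 = 12q − 3 ⇒ q = 1/5.

2/5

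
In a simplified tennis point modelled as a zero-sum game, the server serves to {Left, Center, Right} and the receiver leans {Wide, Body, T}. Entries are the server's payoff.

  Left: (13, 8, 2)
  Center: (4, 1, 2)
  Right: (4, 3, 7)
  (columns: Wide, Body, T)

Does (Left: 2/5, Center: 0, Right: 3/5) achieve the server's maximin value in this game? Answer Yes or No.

Yes

Against Wide this mix gives (2/5)·13 + (3/5)·4 = 38/5.
Against Body this mix gives (2/5)·8 + (3/5)·3 = 5.
Against T this mix gives (2/5)·2 + (3/5)·7 = 5.
All of the receiver's active replies (Body, T) yield 5, and no column does worse for the server. The mix makes the receiver indifferent and guarantees 5, so it is optimal.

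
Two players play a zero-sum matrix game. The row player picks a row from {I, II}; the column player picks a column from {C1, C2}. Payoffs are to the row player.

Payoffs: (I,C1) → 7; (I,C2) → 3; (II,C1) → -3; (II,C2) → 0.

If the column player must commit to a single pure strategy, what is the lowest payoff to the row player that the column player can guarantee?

3

Column maxima: C1 → 7, C2 → 3.
The smallest of these is 3.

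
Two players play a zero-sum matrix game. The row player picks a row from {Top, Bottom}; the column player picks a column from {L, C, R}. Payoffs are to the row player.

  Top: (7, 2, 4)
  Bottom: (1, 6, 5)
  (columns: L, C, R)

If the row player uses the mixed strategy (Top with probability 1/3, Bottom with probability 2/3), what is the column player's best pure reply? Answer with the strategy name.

L

If the column player plays L, the row player's expected payoff is (1/3)·7 + (2/3)·1 = 3.
If the column player plays C, the row player's expected payoff is (1/3)·2 + (2/3)·6 = 14/3.
If the column player plays R, the row player's expected payoff is (1/3)·4 + (2/3)·5 = 14/3.
The column player minimizes the row player's payoff; the smallest is 3, so the best response is L.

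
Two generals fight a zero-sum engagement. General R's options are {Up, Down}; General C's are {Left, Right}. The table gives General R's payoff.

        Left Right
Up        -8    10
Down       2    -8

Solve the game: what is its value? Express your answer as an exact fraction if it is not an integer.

Row minima: Up → -8, Down → -8; maximin = -8.
Column maxima: Left → 2, Right → 10; minimax = 2.
-8 ≠ 2, so there is no saddle point; optimal play is mixed.
Let General R play Up with probability p. Expected payoff against Left: (-8)p + 2(1−p) = −10p + 2; against Right: 10p + (-8)(1−p) = 18p − 8.
Setting these equal: −10p + 2 = 18p − 8 ⇒ −28p = -10 ⇒ p = 5/14, and the value is (-10)·(5/14) + 2 = -11/7.
For General C: with q = P(Left), equating Up's and Down's payoffs gives −18q + 10 = 10q − 8 ⇒ q = 9/14.

-11/7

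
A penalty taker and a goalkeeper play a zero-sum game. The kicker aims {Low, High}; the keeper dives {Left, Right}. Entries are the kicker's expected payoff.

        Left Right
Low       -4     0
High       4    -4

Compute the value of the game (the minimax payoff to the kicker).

-4/3

Row minima: Low → -4, High → -4; maximin = -4.
Column maxima: Left → 4, Right → 0; minimax = 0.
-4 ≠ 0, so there is no saddle point; optimal play is mixed.
Let the kicker play Low with probability p. Expected payoff against Left: (-4)p + 4(1−p) = −8p + 4; against Right: 0p + (-4)(1−p) = 4p − 4.
Setting these equal: −8p + 4 = 4p − 4 ⇒ −12p = -8 ⇒ p = 2/3, and the value is (-8)·(2/3) + 4 = -4/3.
For the keeper: with q = P(Left), equating Low's and High's payoffs gives −4q = 8q − 4 ⇒ q = 1/3.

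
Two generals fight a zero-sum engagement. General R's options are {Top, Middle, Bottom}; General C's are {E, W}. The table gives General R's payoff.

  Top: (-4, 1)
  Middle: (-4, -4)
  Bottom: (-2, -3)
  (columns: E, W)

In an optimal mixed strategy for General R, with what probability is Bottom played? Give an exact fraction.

5/6

Row minima: Top → -4, Middle → -4, Bottom → -3; maximin = -3.
Column maxima: E → -2, W → 1; minimax = -2.
-3 ≠ -2, so there is no saddle point; optimal play is mixed.
Middle is strictly dominated by Bottom, so General R never plays it.
On the remaining 2×2 (Top, Bottom vs E, W):
Let General R play Top with probability p. Expected payoff against E: (-4)p + (-2)(1−p) = −2p − 2; against W: 1p + (-3)(1−p) = 4p − 3.
Setting these equal: −2p − 2 = 4p − 3 ⇒ −6p = -1 ⇒ p = 1/6, and the value is (-2)·(1/6) − 2 = -7/3.
For General C: with q = P(E), equating Top's and Bottom's payoffs gives −5q + 1 = q − 3 ⇒ q = 2/3.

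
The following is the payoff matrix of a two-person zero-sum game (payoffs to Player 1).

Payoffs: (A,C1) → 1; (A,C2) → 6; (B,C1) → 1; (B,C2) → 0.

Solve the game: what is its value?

1

Row minima: A → 1, B → 0; maximin = 1.
Column maxima: C1 → 1, C2 → 6; minimax = 1.
Since maximin = minimax = 1, there is a saddle point and the value is 1.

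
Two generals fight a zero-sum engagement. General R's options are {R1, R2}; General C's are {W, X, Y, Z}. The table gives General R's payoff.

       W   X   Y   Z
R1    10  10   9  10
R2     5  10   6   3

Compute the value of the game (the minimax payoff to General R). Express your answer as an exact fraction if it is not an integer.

9

Row minima: R1 → 9, R2 → 3; maximin = 9.
Column maxima: W → 10, X → 10, Y → 9, Z → 10; minimax = 9.
Since maximin = minimax = 9, there is a saddle point and the value is 9.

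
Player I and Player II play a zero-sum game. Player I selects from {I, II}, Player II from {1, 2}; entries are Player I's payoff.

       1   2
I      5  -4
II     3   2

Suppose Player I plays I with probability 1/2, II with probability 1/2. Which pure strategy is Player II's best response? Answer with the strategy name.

2

If Player II plays 1, Player I's expected payoff is (1/2)·5 + (1/2)·3 = 4.
If Player II plays 2, Player I's expected payoff is (1/2)·(-4) + (1/2)·2 = -1.
Player II minimizes Player I's payoff; the smallest is -1, so the best response is 2.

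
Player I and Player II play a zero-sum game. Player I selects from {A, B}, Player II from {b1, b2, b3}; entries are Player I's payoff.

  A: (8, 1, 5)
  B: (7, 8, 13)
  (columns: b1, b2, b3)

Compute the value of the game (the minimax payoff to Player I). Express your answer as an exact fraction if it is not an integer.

Row minima: A → 1, B → 7; maximin = 7.
Column maxima: b1 → 8, b2 → 8, b3 → 13; minimax = 8.
7 ≠ 8, so there is no saddle point; optimal play is mixed.
b3 is strictly dominated by b2 (it gives Player I strictly more in every row), so Player II never plays it.
On the remaining 2×2 (A, B vs b1, b2):
Let Player I play A with probability p. Expected payoff against b1: 8p + 7(1−p) = p + 7; against b2: 1p + 8(1−p) = −7p + 8.
Setting these equal: p + 7 = −7p + 8 ⇒ 8p = 1 ⇒ p = 1/8, and the value is (1)·(1/8) + 7 = 57/8.
For Player II: with q = P(b1), equating A's and B's payoffs gives 7q + 1 = −q + 8 ⇒ q = 7/8.

57/8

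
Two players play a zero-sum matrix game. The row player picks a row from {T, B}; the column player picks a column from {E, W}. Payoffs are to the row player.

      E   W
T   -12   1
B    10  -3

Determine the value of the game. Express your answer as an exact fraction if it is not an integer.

-1

Row minima: T → -12, B → -3; maximin = -3.
Column maxima: E → 10, W → 1; minimax = 1.
-3 ≠ 1, so there is no saddle point; optimal play is mixed.
Let the row player play T with probability p. Expected payoff against E: (-12)p + 10(1−p) = −22p + 10; against W: 1p + (-3)(1−p) = 4p − 3.
Setting these equal: −22p + 10 = 4p − 3 ⇒ −26p = -13 ⇒ p = 1/2, and the value is (-22)·(1/2) + 10 = -1.
For the column player: with q = P(E), equating T's and B's payoffs gives −13q + 1 = 13q − 3 ⇒ q = 2/13.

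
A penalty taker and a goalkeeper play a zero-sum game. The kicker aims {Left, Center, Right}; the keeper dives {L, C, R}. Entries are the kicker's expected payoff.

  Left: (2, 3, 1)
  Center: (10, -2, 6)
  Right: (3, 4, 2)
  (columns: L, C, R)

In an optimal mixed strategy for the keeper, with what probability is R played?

Row minima: Left → 1, Center → -2, Right → 2; maximin = 2.
Column maxima: L → 10, C → 4, R → 6; minimax = 4.
2 ≠ 4, so there is no saddle point; optimal play is mixed.
Left is strictly dominated by Right, so the kicker never plays it.
L is strictly dominated by R (it gives the kicker strictly more in every row), so the keeper never plays it.
On the remaining 2×2 (Center, Right vs C, R):
Let the kicker play Center with probability p. Expected payoff against C: (-2)p + 4(1−p) = −6p + 4; against R: 6p + 2(1−p) = 4p + 2.
Setting these equal: −6p + 4 = 4p + 2 ⇒ −10p = -2 ⇒ p = 1/5, and the value is (-6)·(1/5) + 4 = 14/5.
For the keeper: with q = P(C), equating Center's and Right's payoffs gives −8q + 6 = 2q + 2 ⇒ q = 2/5.

3/5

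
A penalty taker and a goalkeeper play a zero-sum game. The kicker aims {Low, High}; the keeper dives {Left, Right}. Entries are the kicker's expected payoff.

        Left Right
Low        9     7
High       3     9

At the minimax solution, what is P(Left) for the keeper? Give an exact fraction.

Row minima: Low → 7, High → 3; maximin = 7.
Column maxima: Left → 9, Right → 9; minimax = 9.
7 ≠ 9, so there is no saddle point; optimal play is mixed.
Let the kicker play Low with probability p. Expected payoff against Left: 9p + 3(1−p) = 6p + 3; against Right: 7p + 9(1−p) = −2p + 9.
Setting these equal: 6p + 3 = −2p + 9 ⇒ 8p = 6 ⇒ p = 3/4, and the value is (6)·(3/4) + 3 = 15/2.
For the keeper: with q = P(Left), equating Low's and High's payoffs gives 2q + 7 = −6q + 9 ⇒ q = 1/4.

1/4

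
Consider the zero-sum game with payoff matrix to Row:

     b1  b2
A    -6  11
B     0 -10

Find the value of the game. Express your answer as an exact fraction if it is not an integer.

-20/9

Row minima: A → -6, B → -10; maximin = -6.
Column maxima: b1 → 0, b2 → 11; minimax = 0.
-6 ≠ 0, so there is no saddle point; optimal play is mixed.
Let Row play A with probability p. Expected payoff against b1: (-6)p + 0(1−p) = −6p; against b2: 11p + (-10)(1−p) = 21p − 10.
Setting these equal: −6p = 21p − 10 ⇒ −27p = -10 ⇒ p = 10/27, and the value is (-6)·(10/27) = -20/9.
For Column: with q = P(b1), equating A's and B's payoffs gives −17q + 11 = 10q − 10 ⇒ q = 7/9.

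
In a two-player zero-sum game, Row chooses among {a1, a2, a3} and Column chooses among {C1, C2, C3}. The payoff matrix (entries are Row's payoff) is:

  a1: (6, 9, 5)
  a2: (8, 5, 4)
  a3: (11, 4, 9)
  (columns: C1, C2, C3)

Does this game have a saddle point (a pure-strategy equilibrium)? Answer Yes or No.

Row minima: a1 → 5, a2 → 4, a3 → 4; maximin = 5.
Column maxima: C1 → 11, C2 → 9, C3 → 9; minimax = 9.
5 ≠ 9, so no pure-strategy equilibrium exists.

No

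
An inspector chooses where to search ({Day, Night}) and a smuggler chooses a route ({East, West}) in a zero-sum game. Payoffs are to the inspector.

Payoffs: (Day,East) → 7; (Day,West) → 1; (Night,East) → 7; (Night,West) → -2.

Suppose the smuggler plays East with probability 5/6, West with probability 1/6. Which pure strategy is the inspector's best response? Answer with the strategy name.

Expected payoff of Day: (5/6)·7 + (1/6)·1 = 6.
Expected payoff of Night: (5/6)·7 + (1/6)·(-2) = 11/2.
The largest is 6, so the inspector's best response is Day.

Day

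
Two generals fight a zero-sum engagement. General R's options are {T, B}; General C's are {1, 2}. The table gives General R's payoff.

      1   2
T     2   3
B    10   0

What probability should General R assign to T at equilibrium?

10/11

Row minima: T → 2, B → 0; maximin = 2.
Column maxima: 1 → 10, 2 → 3; minimax = 3.
2 ≠ 3, so there is no saddle point; optimal play is mixed.
Let General R play T with probability p. Expected payoff against 1: 2p + 10(1−p) = −8p + 10; against 2: 3p + 0(1−p) = 3p.
Setting these equal: −8p + 10 = 3p ⇒ −11p = -10 ⇒ p = 10/11, and the value is (-8)·(10/11) + 10 = 30/11.
For General C: with q = P(1), equating T's and B's payoffs gives −q + 3 = 10q ⇒ q = 3/11.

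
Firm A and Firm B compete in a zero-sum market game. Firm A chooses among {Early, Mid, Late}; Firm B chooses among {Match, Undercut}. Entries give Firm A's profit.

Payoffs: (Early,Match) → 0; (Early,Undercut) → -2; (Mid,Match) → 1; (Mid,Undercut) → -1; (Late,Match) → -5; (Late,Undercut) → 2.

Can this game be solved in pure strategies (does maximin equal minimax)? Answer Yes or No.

No

Row minima: Early → -2, Mid → -1, Late → -5; maximin = -1.
Column maxima: Match → 1, Undercut → 2; minimax = 1.
-1 ≠ 1, so no pure-strategy equilibrium exists.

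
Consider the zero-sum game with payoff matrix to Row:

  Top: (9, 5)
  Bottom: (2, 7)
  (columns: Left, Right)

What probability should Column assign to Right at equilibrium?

Row minima: Top → 5, Bottom → 2; maximin = 5.
Column maxima: Left → 9, Right → 7; minimax = 7.
5 ≠ 7, so there is no saddle point; optimal play is mixed.
Let Row play Top with probability p. Expected payoff against Left: 9p + 2(1−p) = 7p + 2; against Right: 5p + 7(1−p) = −2p + 7.
Setting these equal: 7p + 2 = −2p + 7 ⇒ 9p = 5 ⇒ p = 5/9, and the value is (7)·(5/9) + 2 = 53/9.
For Column: with q = P(Left), equating Top's and Bottom's payoffs gives 4q + 5 = −5q + 7 ⇒ q = 2/9.

7/9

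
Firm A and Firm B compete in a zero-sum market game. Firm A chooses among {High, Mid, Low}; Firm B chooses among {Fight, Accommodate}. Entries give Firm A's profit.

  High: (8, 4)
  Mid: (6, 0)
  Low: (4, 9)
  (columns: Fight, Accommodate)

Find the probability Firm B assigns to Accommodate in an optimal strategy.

4/9

Row minima: High → 4, Mid → 0, Low → 4; maximin = 4.
Column maxima: Fight → 8, Accommodate → 9; minimax = 8.
4 ≠ 8, so there is no saddle point; optimal play is mixed.
Mid is strictly dominated by High, so Firm A never plays it.
On the remaining 2×2 (High, Low vs Fight, Accommodate):
Let Firm A play High with probability p. Expected payoff against Fight: 8p + 4(1−p) = 4p + 4; against Accommodate: 4p + 9(1−p) = −5p + 9.
Setting these equal: 4p + 4 = −5p + 9 ⇒ 9p = 5 ⇒ p = 5/9, and the value is (4)·(5/9) + 4 = 56/9.
For Firm B: with q = P(Fight), equating High's and Low's payoffs gives 4q + 4 = −5q + 9 ⇒ q = 5/9.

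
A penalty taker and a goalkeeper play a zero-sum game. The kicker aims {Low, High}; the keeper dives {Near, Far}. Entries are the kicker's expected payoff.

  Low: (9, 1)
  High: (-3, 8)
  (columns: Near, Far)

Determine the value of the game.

Row minima: Low → 1, High → -3; maximin = 1.
Column maxima: Near → 9, Far → 8; minimax = 8.
1 ≠ 8, so there is no saddle point; optimal play is mixed.
Let the kicker play Low with probability p. Expected payoff against Near: 9p + (-3)(1−p) = 12p − 3; against Far: 1p + 8(1−p) = −7p + 8.
Setting these equal: 12p − 3 = −7p + 8 ⇒ 19p = 11 ⇒ p = 11/19, and the value is (12)·(11/19) − 3 = 75/19.
For the keeper: with q = P(Near), equating Low's and High's payoffs gives 8q + 1 = −11q + 8 ⇒ q = 7/19.

75/19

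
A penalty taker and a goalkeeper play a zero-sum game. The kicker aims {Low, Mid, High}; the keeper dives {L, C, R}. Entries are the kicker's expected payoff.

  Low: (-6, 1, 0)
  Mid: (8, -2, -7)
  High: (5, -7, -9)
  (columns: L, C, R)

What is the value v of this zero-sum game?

Row minima: Low → -6, Mid → -7, High → -9; maximin = -6.
Column maxima: L → 8, C → 1, R → 0; minimax = 0.
-6 ≠ 0, so there is no saddle point; optimal play is mixed.
High is strictly dominated by Mid, so the kicker never plays it.
C is strictly dominated by R (it gives the kicker strictly more in every row), so the keeper never plays it.
On the remaining 2×2 (Low, Mid vs L, R):
Let the kicker play Low with probability p. Expected payoff against L: (-6)p + 8(1−p) = −14p + 8; against R: 0p + (-7)(1−p) = 7p − 7.
Setting these equal: −14p + 8 = 7p − 7 ⇒ −21p = -15 ⇒ p = 5/7, and the value is (-14)·(5/7) + 8 = -2.
For the keeper: with q = P(L), equating Low's and Mid's payoffs gives −6q = 15q − 7 ⇒ q = 1/3.

-2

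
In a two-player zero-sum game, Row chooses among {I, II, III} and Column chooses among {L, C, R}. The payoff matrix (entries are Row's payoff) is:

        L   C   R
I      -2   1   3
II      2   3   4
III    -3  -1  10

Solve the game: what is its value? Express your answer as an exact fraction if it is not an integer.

2

Row minima: I → -2, II → 2, III → -3; maximin = 2.
Column maxima: L → 2, C → 3, R → 10; minimax = 2.
Since maximin = minimax = 2, there is a saddle point and the value is 2.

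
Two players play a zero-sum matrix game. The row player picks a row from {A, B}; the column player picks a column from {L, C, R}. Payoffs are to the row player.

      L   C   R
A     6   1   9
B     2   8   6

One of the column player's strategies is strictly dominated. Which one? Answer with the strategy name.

L holds the row player's payoff strictly below R in every row: 6 < 9, 2 < 6.
So R is strictly dominated for the column player.

R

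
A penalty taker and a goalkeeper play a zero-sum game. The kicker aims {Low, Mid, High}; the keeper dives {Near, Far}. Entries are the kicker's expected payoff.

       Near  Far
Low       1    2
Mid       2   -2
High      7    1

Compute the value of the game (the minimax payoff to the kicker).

13/7

Row minima: Low → 1, Mid → -2, High → 1; maximin = 1.
Column maxima: Near → 7, Far → 2; minimax = 2.
1 ≠ 2, so there is no saddle point; optimal play is mixed.
Mid is strictly dominated by High, so the kicker never plays it.
On the remaining 2×2 (Low, High vs Near, Far):
Let the kicker play Low with probability p. Expected payoff against Near: 1p + 7(1−p) = −6p + 7; against Far: 2p + 1(1−p) = p + 1.
Setting these equal: −6p + 7 = p + 1 ⇒ −7p = -6 ⇒ p = 6/7, and the value is (-6)·(6/7) + 7 = 13/7.
For the keeper: with q = P(Near), equating Low's and High's payoffs gives −q + 2 = 6q + 1 ⇒ q = 1/7.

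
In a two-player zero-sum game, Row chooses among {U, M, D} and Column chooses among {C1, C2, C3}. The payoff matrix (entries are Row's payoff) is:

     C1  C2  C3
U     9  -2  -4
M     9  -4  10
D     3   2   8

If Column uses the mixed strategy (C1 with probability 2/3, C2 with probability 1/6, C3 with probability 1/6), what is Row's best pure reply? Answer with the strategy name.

Expected payoff of U: (2/3)·9 + (1/6)·(-2) + (1/6)·(-4) = 5.
Expected payoff of M: (2/3)·9 + (1/6)·(-4) + (1/6)·10 = 7.
Expected payoff of D: (2/3)·3 + (1/6)·2 + (1/6)·8 = 11/3.
The largest is 7, so Row's best response is M.

M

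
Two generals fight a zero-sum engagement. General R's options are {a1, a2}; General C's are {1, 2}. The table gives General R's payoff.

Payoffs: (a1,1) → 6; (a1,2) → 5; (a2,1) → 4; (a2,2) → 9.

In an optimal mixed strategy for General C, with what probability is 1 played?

2/3

Row minima: a1 → 5, a2 → 4; maximin = 5.
Column maxima: 1 → 6, 2 → 9; minimax = 6.
5 ≠ 6, so there is no saddle point; optimal play is mixed.
Let General R play a1 with probability p. Expected payoff against 1: 6p + 4(1−p) = 2p + 4; against 2: 5p + 9(1−p) = −4p + 9.
Setting these equal: 2p + 4 = −4p + 9 ⇒ 6p = 5 ⇒ p = 5/6, and the value is (2)·(5/6) + 4 = 17/3.
For General C: with q = P(1), equating a1's and a2's payoffs gives q + 5 = −5q + 9 ⇒ q = 2/3.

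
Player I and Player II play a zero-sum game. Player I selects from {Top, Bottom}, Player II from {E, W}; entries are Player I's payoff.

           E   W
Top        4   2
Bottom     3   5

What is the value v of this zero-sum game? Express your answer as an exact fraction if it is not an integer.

7/2

Row minima: Top → 2, Bottom → 3; maximin = 3.
Column maxima: E → 4, W → 5; minimax = 4.
3 ≠ 4, so there is no saddle point; optimal play is mixed.
Let Player I play Top with probability p. Expected payoff against E: 4p + 3(1−p) = p + 3; against W: 2p + 5(1−p) = −3p + 5.
Setting these equal: p + 3 = −3p + 5 ⇒ 4p = 2 ⇒ p = 1/2, and the value is (1)·(1/2) + 3 = 7/2.
For Player II: with q = P(E), equating Top's and Bottom's payoffs gives 2q + 2 = −2q + 5 ⇒ q = 3/4.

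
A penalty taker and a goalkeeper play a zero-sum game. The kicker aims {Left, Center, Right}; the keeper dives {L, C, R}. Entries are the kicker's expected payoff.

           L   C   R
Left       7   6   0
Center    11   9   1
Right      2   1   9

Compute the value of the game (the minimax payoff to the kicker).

5

Row minima: Left → 0, Center → 1, Right → 1; maximin = 1.
Column maxima: L → 11, C → 9, R → 9; minimax = 9.
1 ≠ 9, so there is no saddle point; optimal play is mixed.
Left is strictly dominated by Center, so the kicker never plays it.
L is strictly dominated by C (it gives the kicker strictly more in every row), so the keeper never plays it.
On the remaining 2×2 (Center, Right vs C, R):
Let the kicker play Center with probability p. Expected payoff against C: 9p + 1(1−p) = 8p + 1; against R: 1p + 9(1−p) = −8p + 9.
Setting these equal: 8p + 1 = −8p + 9 ⇒ 16p = 8 ⇒ p = 1/2, and the value is (8)·(1/2) + 1 = 5.
For the keeper: with q = P(C), equating Center's and Right's payoffs gives 8q + 1 = −8q + 9 ⇒ q = 1/2.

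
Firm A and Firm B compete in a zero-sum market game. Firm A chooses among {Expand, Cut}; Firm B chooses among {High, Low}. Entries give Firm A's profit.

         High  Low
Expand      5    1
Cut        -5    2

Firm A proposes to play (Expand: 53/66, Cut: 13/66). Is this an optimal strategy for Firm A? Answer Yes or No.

No

Against High this mix gives (53/66)·5 + (13/66)·(-5) = 100/33.
Against Low this mix gives (53/66)·1 + (13/66)·2 = 79/66.
Firm B will play Low, holding Firm A to 79/66. Shifting weight toward the row that does better against Low would raise this floor (the equalizing mix achieves 15/11 against both Low and High), so the proposed strategy is not optimal.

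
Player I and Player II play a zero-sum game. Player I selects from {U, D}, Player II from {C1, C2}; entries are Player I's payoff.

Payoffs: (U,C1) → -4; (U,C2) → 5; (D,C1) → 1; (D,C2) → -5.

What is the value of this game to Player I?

Row minima: U → -4, D → -5; maximin = -4.
Column maxima: C1 → 1, C2 → 5; minimax = 1.
-4 ≠ 1, so there is no saddle point; optimal play is mixed.
Let Player I play U with probability p. Expected payoff against C1: (-4)p + 1(1−p) = −5p + 1; against C2: 5p + (-5)(1−p) = 10p − 5.
Setting these equal: −5p + 1 = 10p − 5 ⇒ −15p = -6 ⇒ p = 2/5, and the value is (-5)·(2/5) + 1 = -1.
For Player II: with q = P(C1), equating U's and D's payoffs gives −9q + 5 = 6q − 5 ⇒ q = 2/3.

-1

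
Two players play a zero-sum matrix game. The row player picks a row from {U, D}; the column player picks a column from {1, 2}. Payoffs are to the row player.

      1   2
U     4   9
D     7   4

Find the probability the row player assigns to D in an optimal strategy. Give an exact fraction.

Row minima: U → 4, D → 4; maximin = 4.
Column maxima: 1 → 7, 2 → 9; minimax = 7.
4 ≠ 7, so there is no saddle point; optimal play is mixed.
Let the row player play U with probability p. Expected payoff against 1: 4p + 7(1−p) = −3p + 7; against 2: 9p + 4(1−p) = 5p + 4.
Setting these equal: −3p + 7 = 5p + 4 ⇒ −8p = -3 ⇒ p = 3/8, and the value is (-3)·(3/8) + 7 = 47/8.
For the column player: with q = P(1), equating U's and D's payoffs gives −5q + 9 = 3q + 4 ⇒ q = 5/8.

5/8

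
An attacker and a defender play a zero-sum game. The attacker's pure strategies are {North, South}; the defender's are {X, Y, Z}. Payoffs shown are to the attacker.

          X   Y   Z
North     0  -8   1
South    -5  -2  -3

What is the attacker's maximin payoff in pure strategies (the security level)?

Row minima: North → -8, South → -5.
The best of these is -5.

-5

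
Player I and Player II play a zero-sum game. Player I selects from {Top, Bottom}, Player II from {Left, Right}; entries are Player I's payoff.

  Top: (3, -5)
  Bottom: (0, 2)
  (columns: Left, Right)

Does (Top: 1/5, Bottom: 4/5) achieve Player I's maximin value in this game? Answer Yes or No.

Against Left this mix gives (1/5)·3 + (4/5)·0 = 3/5.
Against Right this mix gives (1/5)·(-5) + (4/5)·2 = 3/5.
All of Player II's active replies (Left, Right) yield 3/5, and no column does worse for Player I. The mix makes Player II indifferent and guarantees 3/5, so it is optimal.

Yes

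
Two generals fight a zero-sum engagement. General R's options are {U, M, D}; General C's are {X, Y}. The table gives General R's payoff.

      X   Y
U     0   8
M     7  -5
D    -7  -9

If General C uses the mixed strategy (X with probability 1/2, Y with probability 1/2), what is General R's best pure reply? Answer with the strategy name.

Expected payoff of U: (1/2)·0 + (1/2)·8 = 4.
Expected payoff of M: (1/2)·7 + (1/2)·(-5) = 1.
Expected payoff of D: (1/2)·(-7) + (1/2)·(-9) = -8.
The largest is 4, so General R's best response is U.

U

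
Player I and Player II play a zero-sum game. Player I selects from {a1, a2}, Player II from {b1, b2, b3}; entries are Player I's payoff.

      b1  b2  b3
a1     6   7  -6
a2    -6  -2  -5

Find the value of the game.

Row minima: a1 → -6, a2 → -6; maximin = -6.
Column maxima: b1 → 6, b2 → 7, b3 → -5; minimax = -5.
-6 ≠ -5, so there is no saddle point; optimal play is mixed.
b2 is strictly dominated by b1 (it gives Player I strictly more in every row), so Player II never plays it.
On the remaining 2×2 (a1, a2 vs b1, b3):
Let Player I play a1 with probability p. Expected payoff against b1: 6p + (-6)(1−p) = 12p − 6; against b3: (-6)p + (-5)(1−p) = −p − 5.
Setting these equal: 12p − 6 = −p − 5 ⇒ 13p = 1 ⇒ p = 1/13, and the value is (12)·(1/13) − 6 = -66/13.
For Player II: with q = P(b1), equating a1's and a2's payoffs gives 12q − 6 = −q − 5 ⇒ q = 1/13.

-66/13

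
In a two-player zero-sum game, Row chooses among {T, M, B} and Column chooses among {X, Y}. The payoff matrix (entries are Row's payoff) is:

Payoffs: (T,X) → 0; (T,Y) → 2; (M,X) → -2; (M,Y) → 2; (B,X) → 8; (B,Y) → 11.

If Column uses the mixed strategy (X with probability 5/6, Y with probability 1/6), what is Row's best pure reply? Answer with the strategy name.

B

Expected payoff of T: (5/6)·0 + (1/6)·2 = 1/3.
Expected payoff of M: (5/6)·(-2) + (1/6)·2 = -4/3.
Expected payoff of B: (5/6)·8 + (1/6)·11 = 17/2.
The largest is 17/2, so Row's best response is B.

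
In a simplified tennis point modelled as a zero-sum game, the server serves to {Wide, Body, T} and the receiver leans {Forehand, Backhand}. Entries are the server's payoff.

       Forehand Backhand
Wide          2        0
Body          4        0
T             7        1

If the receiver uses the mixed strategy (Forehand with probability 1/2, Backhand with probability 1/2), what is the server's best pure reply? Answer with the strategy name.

T

Expected payoff of Wide: (1/2)·2 + (1/2)·0 = 1.
Expected payoff of Body: (1/2)·4 + (1/2)·0 = 2.
Expected payoff of T: (1/2)·7 + (1/2)·1 = 4.
The largest is 4, so the server's best response is T.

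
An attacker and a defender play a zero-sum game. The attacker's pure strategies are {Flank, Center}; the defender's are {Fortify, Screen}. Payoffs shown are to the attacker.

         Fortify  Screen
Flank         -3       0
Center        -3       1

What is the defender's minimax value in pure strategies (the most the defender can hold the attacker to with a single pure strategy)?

Column maxima: Fortify → -3, Screen → 1.
The smallest of these is -3.

-3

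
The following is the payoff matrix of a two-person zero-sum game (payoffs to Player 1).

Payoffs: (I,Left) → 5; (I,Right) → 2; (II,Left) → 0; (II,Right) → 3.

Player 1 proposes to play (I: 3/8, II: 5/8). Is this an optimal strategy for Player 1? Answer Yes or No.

No

Against Left this mix gives (3/8)·5 + (5/8)·0 = 15/8.
Against Right this mix gives (3/8)·2 + (5/8)·3 = 21/8.
Player 2 will play Left, holding Player 1 to 15/8. Shifting weight toward the row that does better against Left would raise this floor (the equalizing mix achieves 5/2 against both Left and Right), so the proposed strategy is not optimal.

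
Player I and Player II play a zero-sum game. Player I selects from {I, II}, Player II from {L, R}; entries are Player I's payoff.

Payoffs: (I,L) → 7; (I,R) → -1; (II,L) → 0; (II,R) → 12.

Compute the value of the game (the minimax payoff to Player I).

Row minima: I → -1, II → 0; maximin = 0.
Column maxima: L → 7, R → 12; minimax = 7.
0 ≠ 7, so there is no saddle point; optimal play is mixed.
Let Player I play I with probability p. Expected payoff against L: 7p + 0(1−p) = 7p; against R: (-1)p + 12(1−p) = −13p + 12.
Setting these equal: 7p = −13p + 12 ⇒ 20p = 12 ⇒ p = 3/5, and the value is (7)·(3/5) = 21/5.
For Player II: with q = P(L), equating I's and II's payoffs gives 8q − 1 = −12q + 12 ⇒ q = 13/20.

21/5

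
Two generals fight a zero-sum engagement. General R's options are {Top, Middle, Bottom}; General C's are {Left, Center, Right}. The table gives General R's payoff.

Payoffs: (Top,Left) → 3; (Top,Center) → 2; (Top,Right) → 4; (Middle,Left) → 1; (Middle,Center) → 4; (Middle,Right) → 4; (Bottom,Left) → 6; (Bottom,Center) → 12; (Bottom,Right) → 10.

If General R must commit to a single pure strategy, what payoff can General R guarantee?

6

Row minima: Top → 2, Middle → 1, Bottom → 6.
The best of these is 6.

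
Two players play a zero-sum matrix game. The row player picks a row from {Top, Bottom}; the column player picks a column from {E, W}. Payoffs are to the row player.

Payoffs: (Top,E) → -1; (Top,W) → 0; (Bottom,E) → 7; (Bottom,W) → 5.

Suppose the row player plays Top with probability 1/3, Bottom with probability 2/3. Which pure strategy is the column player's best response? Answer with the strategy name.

W

If the column player plays E, the row player's expected payoff is (1/3)·(-1) + (2/3)·7 = 13/3.
If the column player plays W, the row player's expected payoff is (1/3)·0 + (2/3)·5 = 10/3.
The column player minimizes the row player's payoff; the smallest is 10/3, so the best response is W.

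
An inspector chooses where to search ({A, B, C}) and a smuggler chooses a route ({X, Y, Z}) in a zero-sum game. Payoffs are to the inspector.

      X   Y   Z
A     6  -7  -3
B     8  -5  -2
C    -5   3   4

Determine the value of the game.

Row minima: A → -7, B → -5, C → -5; maximin = -5.
Column maxima: X → 8, Y → 3, Z → 4; minimax = 3.
-5 ≠ 3, so there is no saddle point; optimal play is mixed.
A is strictly dominated by B, so the inspector never plays it.
Z is strictly dominated by Y (it gives the inspector strictly more in every row), so the smuggler never plays it.
On the remaining 2×2 (B, C vs X, Y):
Let the inspector play B with probability p. Expected payoff against X: 8p + (-5)(1−p) = 13p − 5; against Y: (-5)p + 3(1−p) = −8p + 3.
Setting these equal: 13p − 5 = −8p + 3 ⇒ 21p = 8 ⇒ p = 8/21, and the value is (13)·(8/21) − 5 = -1/21.
For the smuggler: with q = P(X), equating B's and C's payoffs gives 13q − 5 = −8q + 3 ⇒ q = 8/21.

-1/21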